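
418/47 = 418/47 = 8.89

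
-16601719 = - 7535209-9066510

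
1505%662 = 181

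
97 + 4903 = 5000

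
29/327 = 29/327=0.09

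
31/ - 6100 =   -  31/6100 = - 0.01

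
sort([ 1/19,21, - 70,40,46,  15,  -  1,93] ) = [ - 70, - 1,  1/19, 15,  21,  40, 46,93]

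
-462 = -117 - 345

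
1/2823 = 1/2823 = 0.00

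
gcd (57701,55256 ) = 1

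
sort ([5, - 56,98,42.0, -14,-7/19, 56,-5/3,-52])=[ - 56, -52, - 14,- 5/3,-7/19,5, 42.0, 56, 98]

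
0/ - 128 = 0/1 = - 0.00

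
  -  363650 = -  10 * 36365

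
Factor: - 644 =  - 2^2*7^1*23^1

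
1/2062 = 1/2062 =0.00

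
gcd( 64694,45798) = 2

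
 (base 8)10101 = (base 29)4RE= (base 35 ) 3DV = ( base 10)4161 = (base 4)1001001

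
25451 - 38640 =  - 13189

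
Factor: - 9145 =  - 5^1*31^1*59^1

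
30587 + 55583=86170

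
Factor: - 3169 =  - 3169^1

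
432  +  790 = 1222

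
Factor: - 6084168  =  -2^3*3^1*253507^1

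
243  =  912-669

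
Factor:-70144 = -2^9*137^1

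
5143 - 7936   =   - 2793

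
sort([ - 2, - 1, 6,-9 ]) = [ - 9, - 2,-1, 6] 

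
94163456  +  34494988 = 128658444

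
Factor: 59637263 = 7^2*331^1*3677^1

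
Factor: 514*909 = 2^1*3^2*101^1*257^1 = 467226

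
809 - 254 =555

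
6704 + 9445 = 16149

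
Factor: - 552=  - 2^3*3^1 * 23^1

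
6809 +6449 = 13258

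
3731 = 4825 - 1094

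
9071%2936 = 263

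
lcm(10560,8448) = 42240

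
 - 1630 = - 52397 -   -  50767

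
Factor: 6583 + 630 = 7213=7213^1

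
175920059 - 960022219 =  - 784102160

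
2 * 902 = 1804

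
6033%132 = 93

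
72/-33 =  - 3 + 9/11 = - 2.18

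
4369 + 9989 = 14358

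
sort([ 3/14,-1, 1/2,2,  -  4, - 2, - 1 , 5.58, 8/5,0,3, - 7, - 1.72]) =[ - 7 , - 4, - 2,  -  1.72, - 1, - 1,  0,3/14,1/2,8/5,2,3,5.58 ]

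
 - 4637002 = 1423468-6060470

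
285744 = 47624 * 6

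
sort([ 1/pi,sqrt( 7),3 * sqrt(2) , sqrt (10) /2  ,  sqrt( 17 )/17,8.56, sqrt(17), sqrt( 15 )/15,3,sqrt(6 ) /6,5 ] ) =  [sqrt(17)/17 , sqrt( 15 )/15 , 1/pi,sqrt(6)/6,sqrt(10)/2 , sqrt( 7), 3,sqrt( 17 ),3*sqrt(2),  5 , 8.56] 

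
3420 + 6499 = 9919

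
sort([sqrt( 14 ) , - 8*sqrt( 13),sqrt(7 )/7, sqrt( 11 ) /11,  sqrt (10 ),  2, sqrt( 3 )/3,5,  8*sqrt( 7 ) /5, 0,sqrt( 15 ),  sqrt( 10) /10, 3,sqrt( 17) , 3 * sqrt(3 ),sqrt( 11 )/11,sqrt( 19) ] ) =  [ -8 * sqrt( 13 ),0,sqrt( 11 ) /11 , sqrt( 11 ) /11,  sqrt( 10)/10,sqrt (7 )/7,sqrt( 3)/3,  2,3,sqrt(10), sqrt (14 ),sqrt( 15 ),sqrt( 17 ) , 8*sqrt(7)/5,sqrt( 19), 5, 3*sqrt( 3 )]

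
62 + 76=138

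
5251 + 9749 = 15000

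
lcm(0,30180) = 0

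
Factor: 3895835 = 5^1*389^1 * 2003^1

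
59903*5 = 299515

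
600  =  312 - -288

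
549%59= 18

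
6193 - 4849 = 1344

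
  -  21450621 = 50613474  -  72064095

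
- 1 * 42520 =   -  42520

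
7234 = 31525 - 24291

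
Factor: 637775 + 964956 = 13^1*31^1*41^1*97^1 = 1602731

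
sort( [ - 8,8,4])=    [ - 8,  4, 8 ]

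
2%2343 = 2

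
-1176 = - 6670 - - 5494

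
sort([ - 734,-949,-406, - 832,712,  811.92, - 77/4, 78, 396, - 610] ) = [ - 949,  -  832 , - 734, - 610, - 406, - 77/4, 78,396, 712,811.92]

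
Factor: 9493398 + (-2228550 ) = 2^4*3^1*17^1*29^1*307^1 = 7264848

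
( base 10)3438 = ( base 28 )4AM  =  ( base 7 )13011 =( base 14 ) 1378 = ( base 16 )D6E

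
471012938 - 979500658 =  - 508487720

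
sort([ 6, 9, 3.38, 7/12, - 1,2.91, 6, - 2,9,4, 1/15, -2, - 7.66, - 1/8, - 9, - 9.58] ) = [ - 9.58,-9, - 7.66,-2, - 2, - 1, - 1/8,1/15, 7/12, 2.91, 3.38, 4, 6, 6, 9,9] 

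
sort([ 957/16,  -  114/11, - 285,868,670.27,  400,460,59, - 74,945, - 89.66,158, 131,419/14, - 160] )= [ - 285, - 160, - 89.66, - 74, - 114/11  ,  419/14,59,957/16,131,158, 400,460, 670.27,868,945] 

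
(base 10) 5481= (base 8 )12551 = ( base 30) 62l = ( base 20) de1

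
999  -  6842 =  - 5843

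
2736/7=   2736/7 =390.86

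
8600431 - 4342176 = 4258255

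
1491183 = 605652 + 885531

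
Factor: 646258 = 2^1*311^1*1039^1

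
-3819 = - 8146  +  4327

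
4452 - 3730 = 722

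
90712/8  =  11339 = 11339.00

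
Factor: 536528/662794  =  268264/331397=2^3*11^(-1)*47^(-1)*641^( - 1) * 33533^1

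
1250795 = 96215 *13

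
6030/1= 6030 = 6030.00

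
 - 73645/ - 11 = 6695  +  0/1= 6695.00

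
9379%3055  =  214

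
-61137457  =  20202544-81340001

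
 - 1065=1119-2184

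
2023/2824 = 2023/2824 = 0.72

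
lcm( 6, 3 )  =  6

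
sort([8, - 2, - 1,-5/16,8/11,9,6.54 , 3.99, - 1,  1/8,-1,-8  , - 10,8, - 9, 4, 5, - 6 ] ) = [ - 10, - 9, - 8, - 6, - 2,-1, - 1, - 1, - 5/16,1/8, 8/11,3.99  ,  4, 5,  6.54,8,8,9]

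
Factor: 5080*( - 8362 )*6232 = -2^7 * 5^1*19^1*37^1*41^1* 113^1*127^1 = - 264728878720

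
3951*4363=17238213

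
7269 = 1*7269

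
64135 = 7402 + 56733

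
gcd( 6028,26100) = 4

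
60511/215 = 281 + 96/215 =281.45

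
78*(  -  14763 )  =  -1151514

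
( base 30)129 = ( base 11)801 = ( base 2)1111001001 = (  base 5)12334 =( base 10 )969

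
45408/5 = 45408/5 = 9081.60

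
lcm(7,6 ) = 42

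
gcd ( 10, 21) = 1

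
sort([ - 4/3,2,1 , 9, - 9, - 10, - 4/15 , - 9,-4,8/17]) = [-10,-9, - 9,-4,-4/3, -4/15,8/17,1, 2,9] 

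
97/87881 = 97/87881 = 0.00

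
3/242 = 3/242=0.01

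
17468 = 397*44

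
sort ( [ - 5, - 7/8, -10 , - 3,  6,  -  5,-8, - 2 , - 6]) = [ - 10, - 8, - 6, - 5, - 5 , - 3, - 2, - 7/8,6 ] 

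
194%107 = 87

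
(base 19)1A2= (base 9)674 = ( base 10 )553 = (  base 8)1051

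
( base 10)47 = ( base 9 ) 52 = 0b101111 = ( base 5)142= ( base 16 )2F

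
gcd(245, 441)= 49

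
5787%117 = 54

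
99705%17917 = 10120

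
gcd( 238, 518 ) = 14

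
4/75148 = 1/18787 = 0.00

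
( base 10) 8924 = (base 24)FBK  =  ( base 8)21334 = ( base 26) d56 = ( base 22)I9E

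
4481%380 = 301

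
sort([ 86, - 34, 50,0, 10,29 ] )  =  [ - 34,0 , 10, 29, 50,86]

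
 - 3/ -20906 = 3/20906  =  0.00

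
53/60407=53/60407 = 0.00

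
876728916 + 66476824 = 943205740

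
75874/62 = 37937/31 = 1223.77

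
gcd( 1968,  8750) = 2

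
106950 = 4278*25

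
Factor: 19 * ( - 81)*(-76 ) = 116964 = 2^2 * 3^4*19^2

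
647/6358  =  647/6358= 0.10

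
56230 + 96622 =152852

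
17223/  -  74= - 17223/74 = - 232.74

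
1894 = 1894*1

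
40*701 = 28040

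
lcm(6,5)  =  30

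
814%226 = 136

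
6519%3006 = 507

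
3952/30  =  131 + 11/15 = 131.73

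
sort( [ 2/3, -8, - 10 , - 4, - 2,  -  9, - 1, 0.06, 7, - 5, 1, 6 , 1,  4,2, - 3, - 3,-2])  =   [ - 10 , - 9,-8 ,-5 , - 4, -3, - 3 ,-2, - 2,-1,  0.06,  2/3, 1 , 1 , 2,4,6,7]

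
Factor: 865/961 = 5^1*31^ (- 2)*173^1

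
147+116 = 263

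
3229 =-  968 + 4197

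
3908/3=3908/3=1302.67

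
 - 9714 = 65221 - 74935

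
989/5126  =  989/5126  =  0.19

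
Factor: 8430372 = 2^2*3^3*78059^1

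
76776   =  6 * 12796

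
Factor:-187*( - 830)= 155210 =2^1*5^1*11^1*17^1*83^1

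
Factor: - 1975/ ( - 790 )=2^( - 1)*5^1=5/2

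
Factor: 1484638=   2^1*673^1*1103^1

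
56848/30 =28424/15=1894.93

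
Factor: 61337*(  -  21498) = -2^1*3^1*83^1*739^1 * 3583^1  =  - 1318622826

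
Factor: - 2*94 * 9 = -2^2 * 3^2*47^1 = -1692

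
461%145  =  26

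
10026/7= 10026/7= 1432.29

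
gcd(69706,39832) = 9958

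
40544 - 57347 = -16803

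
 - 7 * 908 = -6356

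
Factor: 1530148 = 2^2* 277^1 * 1381^1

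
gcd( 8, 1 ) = 1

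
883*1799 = 1588517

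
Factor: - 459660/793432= -114915/198358 =- 2^( - 1)*3^1*5^1*41^(  -  2 )*47^1  *59^(-1)*163^1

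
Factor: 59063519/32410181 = 19^(  -  1)*1705799^( - 1)*59063519^1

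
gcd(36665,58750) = 5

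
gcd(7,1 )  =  1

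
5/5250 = 1/1050 = 0.00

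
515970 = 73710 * 7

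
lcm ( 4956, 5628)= 332052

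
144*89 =12816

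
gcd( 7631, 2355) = 1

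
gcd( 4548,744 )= 12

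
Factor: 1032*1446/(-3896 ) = -186534/487= -2^1*3^2*43^1*241^1*487^(  -  1)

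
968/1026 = 484/513 = 0.94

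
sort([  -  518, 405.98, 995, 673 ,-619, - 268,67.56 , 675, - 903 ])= [ - 903,-619, - 518, - 268, 67.56, 405.98,  673,675, 995] 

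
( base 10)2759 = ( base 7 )11021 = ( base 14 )1011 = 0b101011000111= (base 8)5307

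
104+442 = 546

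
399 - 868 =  - 469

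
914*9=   8226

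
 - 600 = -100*6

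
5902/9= 5902/9 = 655.78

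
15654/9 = 5218/3 = 1739.33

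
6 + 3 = 9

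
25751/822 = 31 + 269/822=31.33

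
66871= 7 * 9553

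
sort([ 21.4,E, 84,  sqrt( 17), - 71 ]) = [ - 71, E, sqrt(17) , 21.4, 84]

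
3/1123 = 3/1123 =0.00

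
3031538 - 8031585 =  - 5000047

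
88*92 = 8096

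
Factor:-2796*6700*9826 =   -  184072423200 = - 2^5*3^1*5^2 * 17^3 * 67^1*233^1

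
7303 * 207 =1511721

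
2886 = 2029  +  857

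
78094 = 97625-19531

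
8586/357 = 24 + 6/119 = 24.05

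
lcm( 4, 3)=12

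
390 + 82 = 472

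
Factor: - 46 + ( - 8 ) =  - 2^1*3^3=- 54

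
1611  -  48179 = - 46568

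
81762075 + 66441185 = 148203260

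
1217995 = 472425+745570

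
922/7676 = 461/3838 = 0.12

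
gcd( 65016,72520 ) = 56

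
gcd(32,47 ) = 1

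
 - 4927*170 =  - 837590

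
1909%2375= 1909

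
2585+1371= 3956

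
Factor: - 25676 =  - 2^2 * 7^2*131^1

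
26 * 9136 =237536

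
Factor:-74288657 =  -  17^1 *4369921^1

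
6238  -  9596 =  - 3358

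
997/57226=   997/57226  =  0.02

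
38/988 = 1/26 = 0.04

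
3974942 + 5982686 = 9957628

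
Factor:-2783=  - 11^2 * 23^1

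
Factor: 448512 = 2^11*3^1*73^1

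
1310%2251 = 1310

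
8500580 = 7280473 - -1220107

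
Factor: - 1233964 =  - 2^2*308491^1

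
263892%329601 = 263892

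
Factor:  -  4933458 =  - 2^1 * 3^2*274081^1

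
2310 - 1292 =1018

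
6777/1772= 3+ 1461/1772 = 3.82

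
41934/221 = 189 + 165/221 = 189.75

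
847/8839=847/8839 = 0.10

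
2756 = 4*689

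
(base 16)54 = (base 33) 2I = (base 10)84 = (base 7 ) 150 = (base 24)3c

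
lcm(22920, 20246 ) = 1214760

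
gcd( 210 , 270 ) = 30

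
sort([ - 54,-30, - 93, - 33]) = [ - 93, - 54, - 33,  -  30 ] 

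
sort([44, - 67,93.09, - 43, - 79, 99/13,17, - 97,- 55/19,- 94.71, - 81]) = [ - 97, - 94.71, - 81, - 79, - 67, - 43, - 55/19,99/13,17,44,93.09 ] 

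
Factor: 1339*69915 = 93616185 = 3^1 * 5^1*13^1*59^1*79^1*103^1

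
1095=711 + 384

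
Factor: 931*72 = 67032 = 2^3 * 3^2*7^2*19^1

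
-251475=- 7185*35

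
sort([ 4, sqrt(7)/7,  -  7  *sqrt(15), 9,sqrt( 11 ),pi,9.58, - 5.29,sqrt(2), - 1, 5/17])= [ - 7 * sqrt(15 ), - 5.29 , - 1,5/17, sqrt(7)/7,  sqrt( 2) , pi, sqrt( 11 ), 4,9, 9.58 ]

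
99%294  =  99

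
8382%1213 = 1104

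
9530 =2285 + 7245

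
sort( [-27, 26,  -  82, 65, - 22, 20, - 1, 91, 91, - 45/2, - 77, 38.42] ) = [ - 82,-77, - 27 ,-45/2, - 22, - 1 , 20,26, 38.42, 65, 91 , 91]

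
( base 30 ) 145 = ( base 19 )2fi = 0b10000000001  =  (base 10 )1025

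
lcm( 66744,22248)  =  66744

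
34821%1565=391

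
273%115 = 43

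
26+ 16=42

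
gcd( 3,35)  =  1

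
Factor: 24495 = 3^1 * 5^1*23^1*71^1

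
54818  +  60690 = 115508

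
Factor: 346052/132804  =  3^( - 2) * 31^(-1 ) * 727^1 = 727/279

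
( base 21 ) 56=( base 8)157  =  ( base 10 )111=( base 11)a1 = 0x6F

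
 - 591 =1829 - 2420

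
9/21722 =9/21722 = 0.00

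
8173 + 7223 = 15396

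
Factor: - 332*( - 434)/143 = 2^3*7^1*11^(-1)*13^(-1)*31^1 * 83^1=144088/143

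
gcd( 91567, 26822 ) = 1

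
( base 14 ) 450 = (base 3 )1011122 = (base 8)1526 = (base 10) 854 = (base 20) 22E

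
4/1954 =2/977 = 0.00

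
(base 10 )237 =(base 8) 355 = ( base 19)C9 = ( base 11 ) 1a6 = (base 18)D3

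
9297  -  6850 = 2447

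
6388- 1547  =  4841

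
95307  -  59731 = 35576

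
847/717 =847/717=1.18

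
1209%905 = 304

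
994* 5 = 4970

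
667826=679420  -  11594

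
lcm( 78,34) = 1326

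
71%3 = 2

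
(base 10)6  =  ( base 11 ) 6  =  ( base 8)6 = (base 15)6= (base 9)6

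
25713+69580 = 95293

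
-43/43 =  - 1 = - 1.00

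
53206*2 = 106412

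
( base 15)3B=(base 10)56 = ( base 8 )70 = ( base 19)2I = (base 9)62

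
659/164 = 4 +3/164 = 4.02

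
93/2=46 + 1/2  =  46.50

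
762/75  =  10 + 4/25 = 10.16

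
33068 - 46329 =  - 13261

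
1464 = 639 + 825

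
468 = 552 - 84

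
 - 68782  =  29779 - 98561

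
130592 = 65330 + 65262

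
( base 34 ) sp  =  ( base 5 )12402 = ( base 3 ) 1100012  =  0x3d1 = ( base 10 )977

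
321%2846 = 321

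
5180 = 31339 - 26159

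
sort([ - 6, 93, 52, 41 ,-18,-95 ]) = [ - 95, - 18 , - 6 , 41,52, 93 ] 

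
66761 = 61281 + 5480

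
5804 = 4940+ 864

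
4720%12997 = 4720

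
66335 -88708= -22373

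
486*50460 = 24523560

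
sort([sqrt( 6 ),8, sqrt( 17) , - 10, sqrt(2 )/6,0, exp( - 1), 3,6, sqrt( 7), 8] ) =[ - 10, 0, sqrt( 2) /6, exp( - 1),sqrt( 6),  sqrt( 7),3, sqrt( 17 ), 6, 8, 8] 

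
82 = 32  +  50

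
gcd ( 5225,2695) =55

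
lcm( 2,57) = 114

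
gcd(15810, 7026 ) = 6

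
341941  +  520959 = 862900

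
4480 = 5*896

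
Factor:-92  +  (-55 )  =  -3^1 * 7^2 = -147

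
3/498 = 1/166= 0.01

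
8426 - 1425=7001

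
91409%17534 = 3739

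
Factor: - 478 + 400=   -  78 = -2^1 *3^1*13^1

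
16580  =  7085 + 9495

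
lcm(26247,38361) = 498693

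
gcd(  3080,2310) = 770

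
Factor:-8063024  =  -2^4*503939^1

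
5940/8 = 742  +  1/2 = 742.50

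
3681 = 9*409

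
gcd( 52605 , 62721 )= 9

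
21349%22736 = 21349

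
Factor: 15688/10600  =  37/25 = 5^( - 2) * 37^1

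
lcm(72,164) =2952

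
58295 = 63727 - 5432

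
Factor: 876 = 2^2*3^1*  73^1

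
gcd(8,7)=1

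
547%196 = 155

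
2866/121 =2866/121  =  23.69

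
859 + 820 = 1679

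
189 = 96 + 93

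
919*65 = 59735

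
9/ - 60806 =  - 9/60806= - 0.00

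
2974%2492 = 482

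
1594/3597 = 1594/3597 = 0.44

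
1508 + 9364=10872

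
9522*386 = 3675492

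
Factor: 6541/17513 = 31^1*83^( - 1) = 31/83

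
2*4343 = 8686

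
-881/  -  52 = 881/52 = 16.94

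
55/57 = 55/57 = 0.96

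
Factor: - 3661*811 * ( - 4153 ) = 7^1 * 523^1 * 811^1*4153^1 = 12330551863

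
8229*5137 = 42272373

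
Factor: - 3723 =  - 3^1*17^1  *  73^1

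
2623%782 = 277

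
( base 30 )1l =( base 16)33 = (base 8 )63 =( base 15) 36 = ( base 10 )51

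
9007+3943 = 12950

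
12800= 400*32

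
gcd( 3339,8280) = 9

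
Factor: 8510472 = 2^3*3^2*17^2*409^1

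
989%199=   193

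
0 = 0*20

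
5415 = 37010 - 31595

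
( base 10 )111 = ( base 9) 133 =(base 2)1101111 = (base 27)43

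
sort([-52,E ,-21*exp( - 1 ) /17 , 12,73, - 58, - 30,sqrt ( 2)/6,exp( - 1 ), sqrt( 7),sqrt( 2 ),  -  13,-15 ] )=[ - 58,-52, - 30, - 15,  -  13,  -  21*exp( - 1 )/17, sqrt( 2 )/6, exp( - 1), sqrt(2 ),sqrt( 7),E, 12,73]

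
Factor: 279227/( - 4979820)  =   - 2^(  -  2) *3^( - 1)*5^( - 1) * 13^1 * 47^1*457^1 * 82997^(-1 ) 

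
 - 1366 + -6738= - 8104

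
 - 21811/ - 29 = 21811/29 = 752.10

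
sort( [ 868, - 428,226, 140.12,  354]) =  [ - 428, 140.12,226,354,  868]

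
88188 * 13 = 1146444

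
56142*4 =224568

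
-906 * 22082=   -  20006292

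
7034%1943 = 1205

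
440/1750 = 44/175  =  0.25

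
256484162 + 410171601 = 666655763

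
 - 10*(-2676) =26760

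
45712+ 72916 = 118628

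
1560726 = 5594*279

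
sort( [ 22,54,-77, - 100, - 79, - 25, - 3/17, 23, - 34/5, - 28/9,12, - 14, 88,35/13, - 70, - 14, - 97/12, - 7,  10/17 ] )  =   [- 100, - 79, - 77, - 70,  -  25, - 14, -14, - 97/12,- 7, - 34/5,-28/9,- 3/17, 10/17,35/13,12, 22,23,54,88 ]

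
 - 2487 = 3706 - 6193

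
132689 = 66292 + 66397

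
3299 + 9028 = 12327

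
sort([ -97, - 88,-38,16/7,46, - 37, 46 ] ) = [ - 97, - 88, - 38, - 37,  16/7 , 46,46 ] 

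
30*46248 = 1387440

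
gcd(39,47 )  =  1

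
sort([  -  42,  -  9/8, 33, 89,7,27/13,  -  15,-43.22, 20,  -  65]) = [ - 65, - 43.22, - 42, - 15,  -  9/8,27/13, 7,20,33, 89] 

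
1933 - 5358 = -3425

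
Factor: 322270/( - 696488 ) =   -  335/724 = - 2^(-2 )*5^1*67^1*181^ ( - 1)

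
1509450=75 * 20126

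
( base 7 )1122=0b110011000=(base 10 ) 408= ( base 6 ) 1520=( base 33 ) CC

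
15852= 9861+5991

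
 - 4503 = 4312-8815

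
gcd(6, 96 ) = 6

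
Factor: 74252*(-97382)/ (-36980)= 1807702066/9245 =2^1*5^( - 1 )*19^1 * 23^1 * 29^1*43^ ( - 2) * 73^1*977^1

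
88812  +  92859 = 181671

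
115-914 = -799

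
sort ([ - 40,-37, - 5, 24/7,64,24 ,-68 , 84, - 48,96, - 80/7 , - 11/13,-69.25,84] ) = [-69.25, - 68, - 48, - 40,-37, -80/7,-5 , - 11/13, 24/7, 24, 64,84,84 , 96]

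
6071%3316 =2755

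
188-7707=- 7519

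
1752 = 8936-7184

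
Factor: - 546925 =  - 5^2*131^1* 167^1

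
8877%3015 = 2847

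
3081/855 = 3 + 172/285 = 3.60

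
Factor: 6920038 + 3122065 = 10042103^1 = 10042103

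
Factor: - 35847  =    -  3^2*  7^1*569^1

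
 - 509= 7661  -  8170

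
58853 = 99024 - 40171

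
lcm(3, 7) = 21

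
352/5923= 352/5923 = 0.06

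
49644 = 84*591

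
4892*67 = 327764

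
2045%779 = 487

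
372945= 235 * 1587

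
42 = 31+11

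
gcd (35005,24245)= 5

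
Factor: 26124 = 2^2*3^1 * 7^1*311^1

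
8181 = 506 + 7675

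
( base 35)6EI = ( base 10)7858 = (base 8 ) 17262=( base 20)jci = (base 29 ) 99s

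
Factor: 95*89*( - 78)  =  - 659490  =  - 2^1*3^1*5^1*13^1*19^1*89^1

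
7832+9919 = 17751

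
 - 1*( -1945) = 1945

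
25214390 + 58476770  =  83691160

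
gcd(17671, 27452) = 1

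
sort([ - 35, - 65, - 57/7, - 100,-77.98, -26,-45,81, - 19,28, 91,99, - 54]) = [-100 , - 77.98, - 65, - 54 , - 45, - 35,-26, - 19, - 57/7 , 28, 81,  91, 99] 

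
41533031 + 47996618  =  89529649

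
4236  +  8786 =13022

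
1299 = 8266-6967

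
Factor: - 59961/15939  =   - 3^ ( - 1)*7^( - 1 )*79^1 = - 79/21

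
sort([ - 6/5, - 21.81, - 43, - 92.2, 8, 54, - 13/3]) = [ - 92.2, -43, - 21.81, - 13/3, - 6/5, 8, 54]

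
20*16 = 320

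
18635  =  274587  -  255952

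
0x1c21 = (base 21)g6j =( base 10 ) 7201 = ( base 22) ej7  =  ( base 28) 955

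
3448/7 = 492  +  4/7 = 492.57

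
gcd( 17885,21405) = 5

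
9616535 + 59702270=69318805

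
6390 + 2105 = 8495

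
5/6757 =5/6757 = 0.00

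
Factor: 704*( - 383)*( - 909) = 245095488 = 2^6 *3^2*11^1*101^1*383^1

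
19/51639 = 19/51639 = 0.00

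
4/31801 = 4/31801 = 0.00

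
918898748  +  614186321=1533085069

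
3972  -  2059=1913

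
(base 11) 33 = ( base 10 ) 36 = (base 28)18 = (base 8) 44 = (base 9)40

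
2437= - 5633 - -8070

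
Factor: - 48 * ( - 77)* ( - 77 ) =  - 2^4 * 3^1*7^2*11^2 = -  284592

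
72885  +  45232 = 118117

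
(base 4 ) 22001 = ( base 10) 641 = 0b1010000001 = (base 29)M3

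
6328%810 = 658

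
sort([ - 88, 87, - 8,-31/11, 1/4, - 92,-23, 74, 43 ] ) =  [ - 92, - 88, - 23, - 8, - 31/11, 1/4,43 , 74,  87] 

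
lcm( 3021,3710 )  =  211470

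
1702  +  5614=7316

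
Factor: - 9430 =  - 2^1*5^1 * 23^1 * 41^1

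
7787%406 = 73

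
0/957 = 0 = 0.00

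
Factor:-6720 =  - 2^6 * 3^1 * 5^1*7^1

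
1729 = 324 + 1405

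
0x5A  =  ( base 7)156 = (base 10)90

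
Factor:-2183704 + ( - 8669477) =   -  10853181 = - 3^2*53^1*61^1 * 373^1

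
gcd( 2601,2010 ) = 3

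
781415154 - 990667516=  - 209252362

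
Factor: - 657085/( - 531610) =131417/106322 = 2^( - 1 )*11^1*13^1*919^1* 53161^( - 1) 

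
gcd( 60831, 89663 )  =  1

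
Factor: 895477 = 11^1*127^1*641^1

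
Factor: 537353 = 17^1*73^1 * 433^1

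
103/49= 2 + 5/49= 2.10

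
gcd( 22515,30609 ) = 57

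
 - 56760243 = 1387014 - 58147257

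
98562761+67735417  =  166298178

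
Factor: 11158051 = 11158051^1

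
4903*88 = 431464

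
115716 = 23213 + 92503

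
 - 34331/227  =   - 34331/227 = - 151.24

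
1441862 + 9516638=10958500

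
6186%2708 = 770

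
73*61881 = 4517313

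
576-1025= - 449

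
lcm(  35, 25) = 175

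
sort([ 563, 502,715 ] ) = [502,563, 715]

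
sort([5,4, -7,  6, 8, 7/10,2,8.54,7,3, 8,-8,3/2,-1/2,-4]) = [ - 8, - 7,-4, - 1/2,7/10, 3/2, 2, 3,4, 5, 6, 7, 8,8, 8.54 ]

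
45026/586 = 76 + 245/293=76.84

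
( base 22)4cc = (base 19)628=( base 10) 2212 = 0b100010100100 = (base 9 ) 3027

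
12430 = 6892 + 5538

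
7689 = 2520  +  5169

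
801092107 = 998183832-197091725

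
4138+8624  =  12762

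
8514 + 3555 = 12069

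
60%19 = 3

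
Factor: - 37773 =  - 3^3 * 1399^1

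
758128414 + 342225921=1100354335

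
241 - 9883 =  - 9642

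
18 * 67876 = 1221768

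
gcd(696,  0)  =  696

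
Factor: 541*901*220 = 107237020 = 2^2*5^1*11^1 * 17^1*53^1 * 541^1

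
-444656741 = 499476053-944132794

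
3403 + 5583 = 8986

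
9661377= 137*70521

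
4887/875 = 5 + 512/875 = 5.59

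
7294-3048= 4246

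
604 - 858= - 254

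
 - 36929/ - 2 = 36929/2 = 18464.50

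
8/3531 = 8/3531 =0.00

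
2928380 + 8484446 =11412826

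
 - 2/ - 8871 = 2/8871 = 0.00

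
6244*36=224784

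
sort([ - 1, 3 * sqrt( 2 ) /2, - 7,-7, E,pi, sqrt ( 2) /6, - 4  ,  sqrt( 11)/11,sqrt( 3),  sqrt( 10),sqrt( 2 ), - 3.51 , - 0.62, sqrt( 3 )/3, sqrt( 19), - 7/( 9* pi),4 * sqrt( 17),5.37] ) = [-7 , - 7, - 4, - 3.51, - 1, - 0.62, - 7/(9*pi ) , sqrt(2 )/6,sqrt (11 )/11, sqrt(3) /3,sqrt( 2),sqrt( 3),3*sqrt(2 ) /2, E, pi,sqrt( 10 ),sqrt( 19),  5.37, 4*sqrt( 17 )]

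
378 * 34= 12852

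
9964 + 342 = 10306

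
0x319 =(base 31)PI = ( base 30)qd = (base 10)793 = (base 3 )1002101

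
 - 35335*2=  - 70670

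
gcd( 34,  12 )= 2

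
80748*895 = 72269460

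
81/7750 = 81/7750  =  0.01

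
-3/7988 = -1 + 7985/7988 = - 0.00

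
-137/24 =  - 137/24  =  - 5.71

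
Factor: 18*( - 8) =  - 2^4* 3^2 = -144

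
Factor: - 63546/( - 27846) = 89/39 = 3^(  -  1 )*13^( - 1)*89^1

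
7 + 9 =16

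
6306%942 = 654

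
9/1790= 9/1790 =0.01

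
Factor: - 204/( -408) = 1/2= 2^(  -  1)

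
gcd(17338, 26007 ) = 8669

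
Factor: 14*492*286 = 2^4 * 3^1 * 7^1*11^1  *13^1*41^1 = 1969968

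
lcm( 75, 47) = 3525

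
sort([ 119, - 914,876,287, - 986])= [ - 986, - 914, 119,  287 , 876]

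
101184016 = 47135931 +54048085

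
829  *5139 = 4260231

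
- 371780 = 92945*( - 4 )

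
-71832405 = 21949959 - 93782364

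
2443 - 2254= 189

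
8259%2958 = 2343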